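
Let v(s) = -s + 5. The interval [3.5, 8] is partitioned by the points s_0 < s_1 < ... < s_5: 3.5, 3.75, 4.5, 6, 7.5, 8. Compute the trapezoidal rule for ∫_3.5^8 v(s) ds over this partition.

-3.375

Subinterval widths: 0.25, 0.75, 1.5, 1.5, 0.5.
v(3.5) = 1.5, v(3.75) = 1.25, v(4.5) = 0.5, v(6) = -1, v(7.5) = -2.5, v(8) = -3.
On each subinterval the trapezoid contributes (Δs_i/2)·[v(s_{i-1}) + v(s_i)].
Sum = -3.375.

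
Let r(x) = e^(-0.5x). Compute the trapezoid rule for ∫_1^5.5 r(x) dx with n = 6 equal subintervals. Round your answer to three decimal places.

1.098

Δx = (5.5 − 1)/6 = 0.75.
r(1) ≈ 0.607, r(1.75) ≈ 0.417, r(2.5) ≈ 0.287, r(3.25) ≈ 0.197, r(4) ≈ 0.135, r(4.75) ≈ 0.093, r(5.5) ≈ 0.064.
T_6 = (Δx/2)·[r(x_0) + 2r(x_1) + ... + 2r(x_{5}) + r(x_6)].
Sum ≈ 1.098.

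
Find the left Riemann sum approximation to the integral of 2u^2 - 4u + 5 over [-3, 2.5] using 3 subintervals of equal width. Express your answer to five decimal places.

92.78704

Δu = (2.5 − (-3))/3 = 11/6.
Left endpoints: -3, -7/6, 2/3.
f(-3) = 35, f(-7/6) = 223/18, f(2/3) = 29/9.
Sum = Δu · [f(-3) + f(-7/6) + f(2/3)].
Sum ≈ 92.78704.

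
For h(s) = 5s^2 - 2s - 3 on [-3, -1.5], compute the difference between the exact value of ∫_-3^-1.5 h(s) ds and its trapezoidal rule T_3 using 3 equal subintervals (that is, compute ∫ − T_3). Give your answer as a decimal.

Exact integral: ∫_-3^-1.5 h(s) ds = 41.625.
T_3 = 41.9375.
Error = 41.625 − 41.9375 = -0.3125.

-0.3125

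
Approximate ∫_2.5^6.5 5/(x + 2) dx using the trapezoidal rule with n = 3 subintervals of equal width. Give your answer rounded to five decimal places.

Δx = (6.5 − 2.5)/3 = 4/3.
f(2.5) = 10/9, f(23/6) = 6/7, f(31/6) = 30/43, f(6.5) = 10/17.
T_3 = (Δx/2)·[f(x_0) + 2f(x_1) + 2f(x_2) + f(x_3)].
Sum ≈ 3.20599.

3.20599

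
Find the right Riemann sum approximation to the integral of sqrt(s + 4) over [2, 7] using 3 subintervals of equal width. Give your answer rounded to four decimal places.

Δs = (7 − 2)/3 = 5/3.
Right endpoints: 11/3, 16/3, 7.
f(11/3) ≈ 2.7689, f(16/3) ≈ 3.0551, f(7) ≈ 3.3166.
Sum = Δs · [f(11/3) + f(16/3) + f(7)].
Sum ≈ 15.2342.

15.2342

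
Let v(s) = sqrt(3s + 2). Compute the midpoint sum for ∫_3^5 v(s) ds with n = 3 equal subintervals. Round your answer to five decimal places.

Δs = (5 − 3)/3 = 2/3.
Midpoints: 10/3, 4, 14/3.
v(10/3) ≈ 3.46410, v(4) ≈ 3.74166, v(14/3) ≈ 4.00000.
Sum = Δs · [v(10/3) + v(4) + v(14/3)].
Sum ≈ 7.47051.

7.47051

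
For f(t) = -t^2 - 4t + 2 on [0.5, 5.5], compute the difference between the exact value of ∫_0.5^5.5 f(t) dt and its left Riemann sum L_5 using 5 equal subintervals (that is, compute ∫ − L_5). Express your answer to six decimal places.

Exact integral: ∫_0.5^5.5 f(t) dt ≈ -105.41666667.
L_5 = -81.25.
Error ≈ -105.41666667 − (-81.25) ≈ -24.166667.

-24.166667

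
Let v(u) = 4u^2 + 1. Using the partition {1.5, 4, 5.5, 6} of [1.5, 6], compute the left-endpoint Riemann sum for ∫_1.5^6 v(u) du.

Subinterval widths: 2.5, 1.5, 0.5.
Left endpoints: 1.5, 4, 5.5.
v(1.5) = 10, v(4) = 65, v(5.5) = 122.
Sum = Σ Δu_i · v(u_i).
Sum = 183.5.

183.5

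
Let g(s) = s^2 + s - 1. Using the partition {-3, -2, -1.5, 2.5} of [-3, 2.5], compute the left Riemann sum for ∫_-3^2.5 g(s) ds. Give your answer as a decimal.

4.5

Subinterval widths: 1, 0.5, 4.
Left endpoints: -3, -2, -1.5.
g(-3) = 5, g(-2) = 1, g(-1.5) = -0.25.
Sum = Σ Δs_i · g(s_i).
Sum = 4.5.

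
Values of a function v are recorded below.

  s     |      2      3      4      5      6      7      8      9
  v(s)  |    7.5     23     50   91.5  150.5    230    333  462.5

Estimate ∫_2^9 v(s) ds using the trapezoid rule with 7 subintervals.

Δs = 1.
T_7 = (1/2)·[7.5 + 2·23 + 2·50 + 2·91.5 + 2·150.5 + 2·230 + 2·333 + 462.5] = 1113.

1113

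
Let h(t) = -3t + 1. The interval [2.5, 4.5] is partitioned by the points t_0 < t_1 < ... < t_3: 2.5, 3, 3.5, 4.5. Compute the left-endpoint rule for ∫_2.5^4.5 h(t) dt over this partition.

Subinterval widths: 0.5, 0.5, 1.
Left endpoints: 2.5, 3, 3.5.
h(2.5) = -6.5, h(3) = -8, h(3.5) = -9.5.
Sum = Σ Δt_i · h(t_i).
Sum = -16.75.

-16.75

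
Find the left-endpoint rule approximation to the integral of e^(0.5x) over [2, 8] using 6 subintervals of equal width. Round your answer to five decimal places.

Δx = (8 − 2)/6 = 1.
Left endpoints: 2, 3, 4, 5, 6, 7.
f(2) ≈ 2.71828, f(3) ≈ 4.48169, f(4) ≈ 7.38906, f(5) ≈ 12.18249, f(6) ≈ 20.08554, f(7) ≈ 33.11545.
Sum = Δx · [f(2) + f(3) + f(4) + ...].
Sum ≈ 79.97251.

79.97251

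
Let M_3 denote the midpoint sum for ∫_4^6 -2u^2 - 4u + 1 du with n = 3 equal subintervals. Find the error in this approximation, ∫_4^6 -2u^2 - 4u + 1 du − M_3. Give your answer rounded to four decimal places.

Exact integral: ∫_4^6 f(u) du ≈ -139.333333.
M_3 ≈ -139.185185.
Error ≈ -139.333333 − (-139.185185) ≈ -0.1481.

-0.1481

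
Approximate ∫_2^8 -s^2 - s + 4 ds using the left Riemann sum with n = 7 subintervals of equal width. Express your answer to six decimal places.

Δs = (8 − 2)/7 = 6/7.
Left endpoints: 2, 20/7, 26/7, 32/7, 38/7, 44/7, 50/7.
f(2) = -2, f(20/7) = -344/49, f(26/7) = -662/49, f(32/7) = -1052/49, f(38/7) = -1514/49, f(44/7) = -2048/49, f(50/7) = -2654/49.
Sum = Δs · [f(2) + f(20/7) + f(26/7) + ...].
Sum ≈ -146.448980.

-146.448980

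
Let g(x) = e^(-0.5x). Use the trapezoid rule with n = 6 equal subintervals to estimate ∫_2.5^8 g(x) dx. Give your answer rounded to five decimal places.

0.54574

Δx = (8 − 2.5)/6 = 11/12.
g(2.5) ≈ 0.28650, g(41/12) ≈ 0.18117, g(13/3) ≈ 0.11456, g(5.25) ≈ 0.07244, g(37/6) ≈ 0.04581, g(85/12) ≈ 0.02897, g(8) ≈ 0.01832.
T_6 = (Δx/2)·[g(x_0) + 2g(x_1) + ... + 2g(x_{5}) + g(x_6)].
Sum ≈ 0.54574.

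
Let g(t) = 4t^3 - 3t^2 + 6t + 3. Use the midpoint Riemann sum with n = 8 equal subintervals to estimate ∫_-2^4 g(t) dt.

Δt = (4 − (-2))/8 = 0.75.
Midpoints: -1.625, -0.875, -0.125, 0.625, 1.375, 2.125, 2.875, 3.625.
g(-1.625) = -31.8359375, g(-0.875) = -7.2265625, g(-0.125) = 2.1953125, g(0.625) = 6.5546875, g(1.375) = 15.9765625, g(2.125) = 40.5859375, g(2.875) = 90.5078125, g(3.625) = 175.8671875.
Sum = Δt · [g(-1.625) + g(-0.875) + g(-0.125) + ...].
Sum = 219.46875.

219.46875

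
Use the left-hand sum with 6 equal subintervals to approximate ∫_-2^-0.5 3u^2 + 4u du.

Δu = (-0.5 − (-2))/6 = 0.25.
Left endpoints: -2, -1.75, -1.5, -1.25, -1, -0.75.
f(-2) = 4, f(-1.75) = 2.1875, f(-1.5) = 0.75, f(-1.25) = -0.3125, f(-1) = -1, f(-0.75) = -1.3125.
Sum = Δu · [f(-2) + f(-1.75) + f(-1.5) + ...].
Sum = 1.078125.

1.078125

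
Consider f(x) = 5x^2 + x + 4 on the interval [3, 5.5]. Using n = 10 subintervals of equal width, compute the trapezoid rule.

253.046875

Δx = (5.5 − 3)/10 = 0.25.
f(3) = 52, f(3.25) = 60.0625, f(3.5) = 68.75, f(3.75) = 78.0625, f(4) = 88, f(4.25) = 98.5625, f(4.5) = 109.75, f(4.75) = 121.5625, f(5) = 134, f(5.25) = 147.0625, f(5.5) = 160.75.
T_10 = (Δx/2)·[f(x_0) + 2f(x_1) + ... + 2f(x_{9}) + f(x_10)].
Sum = 253.046875.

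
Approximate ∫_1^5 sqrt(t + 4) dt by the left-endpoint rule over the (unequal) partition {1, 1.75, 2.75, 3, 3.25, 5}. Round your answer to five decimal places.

Subinterval widths: 0.75, 1, 0.25, 0.25, 1.75.
Left endpoints: 1, 1.75, 2.75, 3, 3.25.
f(1) ≈ 2.23607, f(1.75) ≈ 2.39792, f(2.75) ≈ 2.59808, f(3) ≈ 2.64575, f(3.25) ≈ 2.69258.
Sum = Σ Δt_i · f(t_i).
Sum ≈ 10.09794.

10.09794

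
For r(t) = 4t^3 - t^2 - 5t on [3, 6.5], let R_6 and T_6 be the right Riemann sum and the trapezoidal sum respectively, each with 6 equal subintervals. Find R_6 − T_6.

274.09375

R_6 ≈ 1823.6053241.
T_6 ≈ 1549.5115741.
R_6 − T_6 = 274.09375.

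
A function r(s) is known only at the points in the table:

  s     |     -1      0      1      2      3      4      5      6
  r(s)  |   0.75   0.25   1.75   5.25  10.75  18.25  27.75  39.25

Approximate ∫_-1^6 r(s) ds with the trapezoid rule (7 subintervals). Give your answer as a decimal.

84

Δs = 1.
T_7 = (1/2)·[0.75 + 2·0.25 + 2·1.75 + 2·5.25 + 2·10.75 + 2·18.25 + 2·27.75 + 39.25] = 84.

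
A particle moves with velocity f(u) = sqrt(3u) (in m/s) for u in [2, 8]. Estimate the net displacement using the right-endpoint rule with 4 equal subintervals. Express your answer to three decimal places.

24.642

Δu = (8 − 2)/4 = 1.5.
Right endpoints: 3.5, 5, 6.5, 8.
f(3.5) ≈ 3.240, f(5) ≈ 3.873, f(6.5) ≈ 4.416, f(8) ≈ 4.899.
Sum = Δu · [f(3.5) + f(5) + f(6.5) + f(8)].
Sum ≈ 24.642.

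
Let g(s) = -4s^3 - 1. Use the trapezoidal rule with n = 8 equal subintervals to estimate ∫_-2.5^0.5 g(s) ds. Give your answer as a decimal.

Δs = (0.5 − (-2.5))/8 = 0.375.
g(-2.5) = 61.5, g(-2.125) = 37.3828125, g(-1.75) = 20.4375, g(-1.375) = 9.3984375, g(-1) = 3, g(-0.625) = -0.0234375, g(-0.25) = -0.9375, g(0.125) = -1.0078125, g(0.5) = -1.5.
T_8 = (Δs/2)·[g(s_0) + 2g(s_1) + ... + 2g(s_{7}) + g(s_8)].
Sum = 36.84375.

36.84375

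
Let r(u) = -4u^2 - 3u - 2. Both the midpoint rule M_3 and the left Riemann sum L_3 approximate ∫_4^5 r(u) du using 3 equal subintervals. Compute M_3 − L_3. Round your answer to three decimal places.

M_3 ≈ -96.79630.
L_3 ≈ -90.40741.
M_3 − L_3 ≈ -6.389.

-6.389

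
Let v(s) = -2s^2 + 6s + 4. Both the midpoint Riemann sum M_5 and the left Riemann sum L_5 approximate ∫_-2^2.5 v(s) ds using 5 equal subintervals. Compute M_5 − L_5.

11.9475

M_5 = 9.6075.
L_5 = -2.34.
M_5 − L_5 = 11.9475.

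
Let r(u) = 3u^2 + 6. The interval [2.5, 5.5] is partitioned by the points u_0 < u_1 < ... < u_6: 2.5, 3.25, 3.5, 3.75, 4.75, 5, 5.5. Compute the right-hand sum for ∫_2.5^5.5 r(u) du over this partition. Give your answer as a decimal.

193.3125

Subinterval widths: 0.75, 0.25, 0.25, 1, 0.25, 0.5.
Right endpoints: 3.25, 3.5, 3.75, 4.75, 5, 5.5.
r(3.25) = 37.6875, r(3.5) = 42.75, r(3.75) = 48.1875, r(4.75) = 73.6875, r(5) = 81, r(5.5) = 96.75.
Sum = Σ Δu_i · r(u_i).
Sum = 193.3125.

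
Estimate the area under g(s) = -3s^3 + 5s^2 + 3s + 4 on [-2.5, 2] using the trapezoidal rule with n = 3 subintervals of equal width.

Δs = (2 − (-2.5))/3 = 1.5.
g(-2.5) = 74.625, g(-1) = 9, g(0.5) = 6.375, g(2) = 6.
T_3 = (Δs/2)·[g(s_0) + 2g(s_1) + 2g(s_2) + g(s_3)].
Sum = 83.53125.

83.53125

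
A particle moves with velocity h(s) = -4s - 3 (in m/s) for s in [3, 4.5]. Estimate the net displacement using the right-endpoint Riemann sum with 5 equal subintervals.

-27.9

Δs = (4.5 − 3)/5 = 0.3.
Right endpoints: 3.3, 3.6, 3.9, 4.2, 4.5.
h(3.3) = -16.2, h(3.6) = -17.4, h(3.9) = -18.6, h(4.2) = -19.8, h(4.5) = -21.
Sum = Δs · [h(3.3) + h(3.6) + h(3.9) + h(4.2) + h(4.5)].
Sum = -27.9.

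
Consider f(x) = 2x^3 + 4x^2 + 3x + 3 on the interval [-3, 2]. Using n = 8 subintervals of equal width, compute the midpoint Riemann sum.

21.50390625

Δx = (2 − (-3))/8 = 0.625.
Midpoints: -2.6875, -2.0625, -1.4375, -0.8125, -0.1875, 0.4375, 1.0625, 1.6875.
f(-2.6875) = -30707/2048, f(-2.0625) = -7617/2048, f(-1.4375) = 2073/2048, f(-0.8125) = 4363/2048, f(-0.1875) = 5253/2048, f(0.4375) = 10743/2048, f(1.0625) = 26833/2048, f(1.6875) = 59523/2048.
Sum = Δx · [f(-2.6875) + f(-2.0625) + f(-1.4375) + ...].
Sum = 21.50390625.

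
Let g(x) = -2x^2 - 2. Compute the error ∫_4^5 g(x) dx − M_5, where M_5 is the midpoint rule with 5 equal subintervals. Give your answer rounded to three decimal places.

-0.007

Exact integral: ∫_4^5 g(x) dx ≈ -42.66667.
M_5 = -42.66.
Error ≈ -42.66667 − (-42.66) ≈ -0.007.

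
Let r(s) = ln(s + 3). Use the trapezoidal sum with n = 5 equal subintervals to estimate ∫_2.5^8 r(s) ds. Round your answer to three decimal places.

Δs = (8 − 2.5)/5 = 1.1.
r(2.5) ≈ 1.705, r(3.6) ≈ 1.887, r(4.7) ≈ 2.041, r(5.8) ≈ 2.175, r(6.9) ≈ 2.293, r(8) ≈ 2.398.
T_5 = (Δs/2)·[r(s_0) + 2r(s_1) + ... + 2r(s_{4}) + r(s_5)].
Sum ≈ 11.492.

11.492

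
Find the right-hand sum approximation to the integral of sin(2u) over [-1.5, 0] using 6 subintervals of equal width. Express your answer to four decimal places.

Δu = (0 − (-1.5))/6 = 0.25.
Right endpoints: -1.25, -1, -0.75, -0.5, -0.25, 0.
f(-1.25) ≈ -0.5985, f(-1) ≈ -0.9093, f(-0.75) ≈ -0.9975, f(-0.5) ≈ -0.8415, f(-0.25) ≈ -0.4794, f(0) ≈ 0.0000.
Sum = Δu · [f(-1.25) + f(-1) + f(-0.75) + ...].
Sum ≈ -0.9565.

-0.9565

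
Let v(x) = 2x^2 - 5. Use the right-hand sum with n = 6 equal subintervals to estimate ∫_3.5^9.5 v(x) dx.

593

Δx = (9.5 − 3.5)/6 = 1.
Right endpoints: 4.5, 5.5, 6.5, 7.5, 8.5, 9.5.
v(4.5) = 35.5, v(5.5) = 55.5, v(6.5) = 79.5, v(7.5) = 107.5, v(8.5) = 139.5, v(9.5) = 175.5.
Sum = Δx · [v(4.5) + v(5.5) + v(6.5) + ...].
Sum = 593.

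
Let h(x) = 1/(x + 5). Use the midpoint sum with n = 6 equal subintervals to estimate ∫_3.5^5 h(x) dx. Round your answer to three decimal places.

Δx = (5 − 3.5)/6 = 0.25.
Midpoints: 3.625, 3.875, 4.125, 4.375, 4.625, 4.875.
h(3.625) = 8/69, h(3.875) = 8/71, h(4.125) = 8/73, h(4.375) = 8/75, h(4.625) = 8/77, h(4.875) = 8/79.
Sum = Δx · [h(3.625) + h(3.875) + h(4.125) + ...].
Sum ≈ 0.163.

0.163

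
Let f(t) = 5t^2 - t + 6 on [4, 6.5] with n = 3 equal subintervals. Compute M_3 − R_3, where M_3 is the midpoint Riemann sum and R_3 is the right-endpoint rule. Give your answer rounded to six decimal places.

-55.815972

M_3 ≈ 352.19328704.
R_3 ≈ 408.00925926.
M_3 − R_3 ≈ -55.815972.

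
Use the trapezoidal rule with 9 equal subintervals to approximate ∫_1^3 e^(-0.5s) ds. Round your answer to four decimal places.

0.7676

Δs = (3 − 1)/9 = 2/9.
f(1) ≈ 0.6065, f(11/9) ≈ 0.5427, f(13/9) ≈ 0.4857, f(5/3) ≈ 0.4346, f(17/9) ≈ 0.3889, f(19/9) ≈ 0.3480, f(7/3) ≈ 0.3114, f(23/9) ≈ 0.2787, f(25/9) ≈ 0.2494, f(3) ≈ 0.2231.
T_9 = (Δs/2)·[f(s_0) + 2f(s_1) + ... + 2f(s_{8}) + f(s_9)].
Sum ≈ 0.7676.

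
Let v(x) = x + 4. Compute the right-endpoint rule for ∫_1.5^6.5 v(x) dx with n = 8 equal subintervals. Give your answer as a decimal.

Δx = (6.5 − 1.5)/8 = 0.625.
Right endpoints: 2.125, 2.75, 3.375, 4, 4.625, 5.25, 5.875, 6.5.
v(2.125) = 6.125, v(2.75) = 6.75, v(3.375) = 7.375, v(4) = 8, v(4.625) = 8.625, v(5.25) = 9.25, v(5.875) = 9.875, v(6.5) = 10.5.
Sum = Δx · [v(2.125) + v(2.75) + v(3.375) + ...].
Sum = 41.5625.

41.5625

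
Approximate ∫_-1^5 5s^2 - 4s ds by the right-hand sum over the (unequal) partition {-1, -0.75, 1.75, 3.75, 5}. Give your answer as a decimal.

264.109375

Subinterval widths: 0.25, 2.5, 2, 1.25.
Right endpoints: -0.75, 1.75, 3.75, 5.
f(-0.75) = 5.8125, f(1.75) = 8.3125, f(3.75) = 55.3125, f(5) = 105.
Sum = Σ Δs_i · f(s_i).
Sum = 264.109375.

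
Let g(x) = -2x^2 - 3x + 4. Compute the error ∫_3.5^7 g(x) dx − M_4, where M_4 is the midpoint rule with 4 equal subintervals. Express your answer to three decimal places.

Exact integral: ∫_3.5^7 g(x) dx ≈ -241.20833.
M_4 = -240.76171875.
Error ≈ -241.20833 − (-240.76171875) ≈ -0.447.

-0.447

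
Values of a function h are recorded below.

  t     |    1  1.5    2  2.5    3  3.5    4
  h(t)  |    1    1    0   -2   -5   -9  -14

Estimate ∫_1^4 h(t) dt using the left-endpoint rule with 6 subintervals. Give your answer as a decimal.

Δt = 0.5.
Sum = 0.5·[1 + 1 + 0 + (-2) + (-5) + (-9)] = -7.

-7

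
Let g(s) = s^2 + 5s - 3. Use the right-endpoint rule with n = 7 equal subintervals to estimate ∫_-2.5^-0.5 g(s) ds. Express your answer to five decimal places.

-15.23469

Δs = (-0.5 − (-2.5))/7 = 2/7.
Right endpoints: -31/14, -27/14, -23/14, -19/14, -15/14, -11/14, -0.5.
g(-31/14) = -1797/196, g(-27/14) = -1749/196, g(-23/14) = -1669/196, g(-19/14) = -1557/196, g(-15/14) = -1413/196, g(-11/14) = -1237/196, g(-0.5) = -5.25.
Sum = Δs · [g(-31/14) + g(-27/14) + g(-23/14) + ...].
Sum ≈ -15.23469.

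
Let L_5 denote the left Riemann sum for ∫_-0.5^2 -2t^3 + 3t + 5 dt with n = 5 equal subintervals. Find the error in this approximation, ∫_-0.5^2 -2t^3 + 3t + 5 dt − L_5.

-1.71875

Exact integral: ∫_-0.5^2 f(t) dt = 10.15625.
L_5 = 11.875.
Error = 10.15625 − 11.875 = -1.71875.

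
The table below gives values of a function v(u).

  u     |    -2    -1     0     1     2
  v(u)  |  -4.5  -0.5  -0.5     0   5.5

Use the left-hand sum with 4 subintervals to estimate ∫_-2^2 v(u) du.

-5.5

Δu = 1.
Sum = 1·[(-4.5) + (-0.5) + (-0.5) + 0] = -5.5.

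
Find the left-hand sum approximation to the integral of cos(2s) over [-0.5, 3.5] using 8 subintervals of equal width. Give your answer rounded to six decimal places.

0.632327

Δs = (3.5 − (-0.5))/8 = 0.5.
Left endpoints: -0.5, 0, 0.5, 1, 1.5, 2, 2.5, 3.
f(-0.5) ≈ 0.540302, f(0) ≈ 1.000000, f(0.5) ≈ 0.540302, f(1) ≈ -0.416147, f(1.5) ≈ -0.989992, f(2) ≈ -0.653644, f(2.5) ≈ 0.283662, f(3) ≈ 0.960170.
Sum = Δs · [f(-0.5) + f(0) + f(0.5) + ...].
Sum ≈ 0.632327.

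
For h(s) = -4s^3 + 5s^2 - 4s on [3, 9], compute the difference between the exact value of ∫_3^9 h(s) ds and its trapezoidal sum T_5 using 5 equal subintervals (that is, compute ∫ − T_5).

96.48

Exact integral: ∫_3^9 h(s) ds = -5454.
T_5 = -5550.48.
Error = -5454 − (-5550.48) = 96.48.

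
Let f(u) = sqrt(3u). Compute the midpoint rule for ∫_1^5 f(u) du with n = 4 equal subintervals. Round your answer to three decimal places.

Δu = (5 − 1)/4 = 1.
Midpoints: 1.5, 2.5, 3.5, 4.5.
f(1.5) ≈ 2.121, f(2.5) ≈ 2.739, f(3.5) ≈ 3.240, f(4.5) ≈ 3.674.
Sum = Δu · [f(1.5) + f(2.5) + f(3.5) + f(4.5)].
Sum ≈ 11.775.

11.775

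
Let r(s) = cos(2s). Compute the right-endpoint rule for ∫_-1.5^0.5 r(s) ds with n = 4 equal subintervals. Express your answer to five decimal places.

Δs = (0.5 − (-1.5))/4 = 0.5.
Right endpoints: -1, -0.5, 0, 0.5.
r(-1) ≈ -0.41615, r(-0.5) ≈ 0.54030, r(0) ≈ 1.00000, r(0.5) ≈ 0.54030.
Sum = Δs · [r(-1) + r(-0.5) + r(0) + r(0.5)].
Sum ≈ 0.83223.

0.83223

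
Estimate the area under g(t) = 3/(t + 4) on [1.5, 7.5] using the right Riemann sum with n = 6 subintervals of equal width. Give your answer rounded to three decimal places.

Δt = (7.5 − 1.5)/6 = 1.
Right endpoints: 2.5, 3.5, 4.5, 5.5, 6.5, 7.5.
g(2.5) = 6/13, g(3.5) = 0.4, g(4.5) = 6/17, g(5.5) = 6/19, g(6.5) = 2/7, g(7.5) = 6/23.
Sum = Δt · [g(2.5) + g(3.5) + g(4.5) + ...].
Sum ≈ 2.077.

2.077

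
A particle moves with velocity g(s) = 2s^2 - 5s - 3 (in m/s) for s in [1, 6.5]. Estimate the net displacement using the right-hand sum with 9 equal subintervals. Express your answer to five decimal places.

80.28189

Δs = (6.5 − 1)/9 = 11/18.
Right endpoints: 29/18, 20/9, 17/6, 31/9, 73/18, 14/3, 95/18, 53/9, 6.5.
g(29/18) = -475/81, g(20/9) = -343/81, g(17/6) = -10/9, g(31/9) = 284/81, g(73/18) = 779/81, g(14/3) = 155/9, g(95/18) = 2132/81, g(53/9) = 2990/81, g(6.5) = 49.
Sum = Δs · [g(29/18) + g(20/9) + g(17/6) + ...].
Sum ≈ 80.28189.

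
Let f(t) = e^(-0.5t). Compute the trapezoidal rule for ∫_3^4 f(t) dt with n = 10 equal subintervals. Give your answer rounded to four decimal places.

0.1756

Δt = (4 − 3)/10 = 0.1.
f(3) ≈ 0.2231, f(3.1) ≈ 0.2122, f(3.2) ≈ 0.2019, f(3.3) ≈ 0.1920, f(3.4) ≈ 0.1827, f(3.5) ≈ 0.1738, f(3.6) ≈ 0.1653, f(3.7) ≈ 0.1572, f(3.8) ≈ 0.1496, f(3.9) ≈ 0.1423, f(4) ≈ 0.1353.
T_10 = (Δt/2)·[f(t_0) + 2f(t_1) + ... + 2f(t_{9}) + f(t_10)].
Sum ≈ 0.1756.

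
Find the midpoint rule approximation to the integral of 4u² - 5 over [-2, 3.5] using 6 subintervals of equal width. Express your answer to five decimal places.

38.79282

Δu = (3.5 − (-2))/6 = 11/12.
Midpoints: -37/24, -0.625, 7/24, 29/24, 2.125, 73/24.
f(-37/24) = 649/144, f(-0.625) = -3.4375, f(7/24) = -671/144, f(29/24) = 121/144, f(2.125) = 13.0625, f(73/24) = 4609/144.
Sum = Δu · [f(-37/24) + f(-0.625) + f(7/24) + ...].
Sum ≈ 38.79282.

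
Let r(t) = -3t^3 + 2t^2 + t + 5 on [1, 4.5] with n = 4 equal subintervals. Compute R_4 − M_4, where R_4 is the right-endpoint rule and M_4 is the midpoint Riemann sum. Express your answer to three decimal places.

R_4 ≈ -329.66309.
M_4 ≈ -214.50830.
R_4 − M_4 ≈ -115.155.

-115.155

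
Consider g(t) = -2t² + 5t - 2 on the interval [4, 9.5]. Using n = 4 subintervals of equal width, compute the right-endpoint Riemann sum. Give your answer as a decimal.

-440.9453125

Δt = (9.5 − 4)/4 = 1.375.
Right endpoints: 5.375, 6.75, 8.125, 9.5.
g(5.375) = -32.90625, g(6.75) = -59.375, g(8.125) = -93.40625, g(9.5) = -135.
Sum = Δt · [g(5.375) + g(6.75) + g(8.125) + g(9.5)].
Sum = -440.9453125.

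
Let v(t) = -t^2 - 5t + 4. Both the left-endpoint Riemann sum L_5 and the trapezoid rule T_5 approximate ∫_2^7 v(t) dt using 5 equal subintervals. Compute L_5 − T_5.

35

L_5 = -170.
T_5 = -205.
L_5 − T_5 = 35.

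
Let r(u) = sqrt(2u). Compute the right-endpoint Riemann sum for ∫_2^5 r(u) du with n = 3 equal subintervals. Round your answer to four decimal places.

8.4402

Δu = (5 − 2)/3 = 1.
Right endpoints: 3, 4, 5.
r(3) ≈ 2.4495, r(4) ≈ 2.8284, r(5) ≈ 3.1623.
Sum = Δu · [r(3) + r(4) + r(5)].
Sum ≈ 8.4402.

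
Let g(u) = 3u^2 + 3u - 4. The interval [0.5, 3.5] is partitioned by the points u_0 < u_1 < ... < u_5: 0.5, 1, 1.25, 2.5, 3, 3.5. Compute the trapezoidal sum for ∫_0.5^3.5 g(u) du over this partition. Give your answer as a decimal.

Subinterval widths: 0.5, 0.25, 1.25, 0.5, 0.5.
g(0.5) = -1.75, g(1) = 2, g(1.25) = 4.4375, g(2.5) = 22.25, g(3) = 32, g(3.5) = 43.25.
On each subinterval the trapezoid contributes (Δu_i/2)·[g(u_{i-1}) + g(u_i)].
Sum = 49.921875.

49.921875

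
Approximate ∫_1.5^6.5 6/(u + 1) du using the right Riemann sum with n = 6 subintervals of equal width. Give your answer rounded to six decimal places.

Δu = (6.5 − 1.5)/6 = 5/6.
Right endpoints: 7/3, 19/6, 4, 29/6, 17/3, 6.5.
f(7/3) = 1.8, f(19/6) = 1.44, f(4) = 1.2, f(29/6) = 36/35, f(17/3) = 0.9, f(6.5) = 0.8.
Sum = Δu · [f(7/3) + f(19/6) + f(4) + ...].
Sum ≈ 5.973810.

5.973810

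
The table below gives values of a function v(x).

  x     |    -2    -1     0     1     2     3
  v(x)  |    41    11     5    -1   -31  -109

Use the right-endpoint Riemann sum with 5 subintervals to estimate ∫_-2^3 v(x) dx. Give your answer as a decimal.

Δx = 1.
Sum = 1·[11 + 5 + (-1) + (-31) + (-109)] = -125.

-125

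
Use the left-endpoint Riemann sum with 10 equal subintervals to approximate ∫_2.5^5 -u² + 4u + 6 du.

17.109375

Δu = (5 − 2.5)/10 = 0.25.
Left endpoints: 2.5, 2.75, 3, 3.25, 3.5, 3.75, 4, 4.25, 4.5, 4.75.
f(2.5) = 9.75, f(2.75) = 9.4375, f(3) = 9, f(3.25) = 8.4375, f(3.5) = 7.75, f(3.75) = 6.9375, f(4) = 6, f(4.25) = 4.9375, f(4.5) = 3.75, f(4.75) = 2.4375.
Sum = Δu · [f(2.5) + f(2.75) + f(3) + ...].
Sum = 17.109375.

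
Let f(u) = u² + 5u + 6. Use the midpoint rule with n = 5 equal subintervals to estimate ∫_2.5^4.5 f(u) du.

Δu = (4.5 − 2.5)/5 = 0.4.
Midpoints: 2.7, 3.1, 3.5, 3.9, 4.3.
f(2.7) = 26.79, f(3.1) = 31.11, f(3.5) = 35.75, f(3.9) = 40.71, f(4.3) = 45.99.
Sum = Δu · [f(2.7) + f(3.1) + f(3.5) + f(3.9) + f(4.3)].
Sum = 72.14.

72.14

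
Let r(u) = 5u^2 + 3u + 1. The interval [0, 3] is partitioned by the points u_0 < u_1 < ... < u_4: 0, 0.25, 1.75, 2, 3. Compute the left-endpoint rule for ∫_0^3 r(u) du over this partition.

35.734375

Subinterval widths: 0.25, 1.5, 0.25, 1.
Left endpoints: 0, 0.25, 1.75, 2.
r(0) = 1, r(0.25) = 2.0625, r(1.75) = 21.5625, r(2) = 27.
Sum = Σ Δu_i · r(u_i).
Sum = 35.734375.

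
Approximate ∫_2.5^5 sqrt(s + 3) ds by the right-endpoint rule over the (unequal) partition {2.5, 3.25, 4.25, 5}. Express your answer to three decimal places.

6.689

Subinterval widths: 0.75, 1, 0.75.
Right endpoints: 3.25, 4.25, 5.
f(3.25) ≈ 2.500, f(4.25) ≈ 2.693, f(5) ≈ 2.828.
Sum = Σ Δs_i · f(s_i).
Sum ≈ 6.689.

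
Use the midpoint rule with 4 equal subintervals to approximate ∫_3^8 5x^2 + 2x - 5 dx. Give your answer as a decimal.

835.078125

Δx = (8 − 3)/4 = 1.25.
Midpoints: 3.625, 4.875, 6.125, 7.375.
f(3.625) = 67.953125, f(4.875) = 123.578125, f(6.125) = 194.828125, f(7.375) = 281.703125.
Sum = Δx · [f(3.625) + f(4.875) + f(6.125) + f(7.375)].
Sum = 835.078125.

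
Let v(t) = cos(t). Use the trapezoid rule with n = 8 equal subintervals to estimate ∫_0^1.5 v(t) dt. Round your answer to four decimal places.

Δt = (1.5 − 0)/8 = 0.1875.
v(0) ≈ 1.0000, v(0.1875) ≈ 0.9825, v(0.375) ≈ 0.9305, v(0.5625) ≈ 0.8459, v(0.75) ≈ 0.7317, v(0.9375) ≈ 0.5918, v(1.125) ≈ 0.4312, v(1.3125) ≈ 0.2554, v(1.5) ≈ 0.0707.
T_8 = (Δt/2)·[v(t_0) + 2v(t_1) + ... + 2v(t_{7}) + v(t_8)].
Sum ≈ 0.9946.

0.9946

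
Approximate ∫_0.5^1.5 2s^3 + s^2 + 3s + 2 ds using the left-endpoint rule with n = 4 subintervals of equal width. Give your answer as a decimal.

7.21875

Δs = (1.5 − 0.5)/4 = 0.25.
Left endpoints: 0.5, 0.75, 1, 1.25.
f(0.5) = 4, f(0.75) = 5.65625, f(1) = 8, f(1.25) = 11.21875.
Sum = Δs · [f(0.5) + f(0.75) + f(1) + f(1.25)].
Sum = 7.21875.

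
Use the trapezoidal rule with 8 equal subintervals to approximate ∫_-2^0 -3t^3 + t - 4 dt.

Δt = (0 − (-2))/8 = 0.25.
f(-2) = 18, f(-1.75) = 10.328125, f(-1.5) = 4.625, f(-1.25) = 0.609375, f(-1) = -2, f(-0.75) = -3.484375, f(-0.5) = -4.125, f(-0.25) = -4.203125, f(0) = -4.
T_8 = (Δt/2)·[f(t_0) + 2f(t_1) + ... + 2f(t_{7}) + f(t_8)].
Sum = 2.1875.

2.1875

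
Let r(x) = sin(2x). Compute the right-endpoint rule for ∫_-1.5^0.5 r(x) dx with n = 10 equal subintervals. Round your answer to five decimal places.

Δx = (0.5 − (-1.5))/10 = 0.2.
Right endpoints: -1.3, -1.1, -0.9, -0.7, -0.5, -0.3, -0.1, 0.1, 0.3, 0.5.
r(-1.3) ≈ -0.51550, r(-1.1) ≈ -0.80850, r(-0.9) ≈ -0.97385, r(-0.7) ≈ -0.98545, r(-0.5) ≈ -0.84147, r(-0.3) ≈ -0.56464, r(-0.1) ≈ -0.19867, r(0.1) ≈ 0.19867, r(0.3) ≈ 0.56464, r(0.5) ≈ 0.84147.
Sum = Δx · [r(-1.3) + r(-1.1) + r(-0.9) + ...].
Sum ≈ -0.65666.

-0.65666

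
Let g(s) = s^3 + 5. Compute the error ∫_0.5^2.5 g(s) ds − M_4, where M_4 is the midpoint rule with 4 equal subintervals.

Exact integral: ∫_0.5^2.5 g(s) ds = 19.75.
M_4 = 19.5625.
Error = 19.75 − 19.5625 = 0.1875.

0.1875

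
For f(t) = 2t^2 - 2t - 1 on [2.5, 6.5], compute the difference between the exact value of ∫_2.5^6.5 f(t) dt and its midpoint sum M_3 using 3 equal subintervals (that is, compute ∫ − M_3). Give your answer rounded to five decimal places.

1.18519

Exact integral: ∫_2.5^6.5 f(t) dt ≈ 132.6666667.
M_3 ≈ 131.4814815.
Error ≈ 132.6666667 − 131.4814815 ≈ 1.18519.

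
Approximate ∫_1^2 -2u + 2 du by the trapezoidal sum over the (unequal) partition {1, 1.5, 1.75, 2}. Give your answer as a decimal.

Subinterval widths: 0.5, 0.25, 0.25.
f(1) = 0, f(1.5) = -1, f(1.75) = -1.5, f(2) = -2.
On each subinterval the trapezoid contributes (Δu_i/2)·[f(u_{i-1}) + f(u_i)].
Sum = -1.

-1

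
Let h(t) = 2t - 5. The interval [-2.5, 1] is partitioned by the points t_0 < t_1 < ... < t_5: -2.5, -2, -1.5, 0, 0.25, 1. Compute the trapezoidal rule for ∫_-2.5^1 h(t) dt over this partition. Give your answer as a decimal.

Subinterval widths: 0.5, 0.5, 1.5, 0.25, 0.75.
h(-2.5) = -10, h(-2) = -9, h(-1.5) = -8, h(0) = -5, h(0.25) = -4.5, h(1) = -3.
On each subinterval the trapezoid contributes (Δt_i/2)·[h(t_{i-1}) + h(t_i)].
Sum = -22.75.

-22.75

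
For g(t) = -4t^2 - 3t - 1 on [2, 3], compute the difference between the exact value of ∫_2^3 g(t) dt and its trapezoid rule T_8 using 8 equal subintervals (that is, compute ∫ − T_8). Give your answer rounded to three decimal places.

Exact integral: ∫_2^3 g(t) dt ≈ -33.83333.
T_8 = -33.84375.
Error ≈ -33.83333 − (-33.84375) ≈ 0.010.

0.010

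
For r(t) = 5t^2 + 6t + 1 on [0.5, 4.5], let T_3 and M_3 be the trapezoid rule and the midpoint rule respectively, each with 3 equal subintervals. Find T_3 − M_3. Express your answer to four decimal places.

8.8889

T_3 ≈ 221.592593.
M_3 ≈ 212.703704.
T_3 − M_3 ≈ 8.8889.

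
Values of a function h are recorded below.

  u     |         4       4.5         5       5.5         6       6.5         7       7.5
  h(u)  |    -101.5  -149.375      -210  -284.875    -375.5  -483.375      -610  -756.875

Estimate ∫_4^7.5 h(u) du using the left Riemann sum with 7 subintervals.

-1107.3125

Δu = 0.5.
Sum = 0.5·[(-101.5) + (-149.375) + (-210) + (-284.875) + (-375.5) + (-483.375) + (-610)] = -1107.3125.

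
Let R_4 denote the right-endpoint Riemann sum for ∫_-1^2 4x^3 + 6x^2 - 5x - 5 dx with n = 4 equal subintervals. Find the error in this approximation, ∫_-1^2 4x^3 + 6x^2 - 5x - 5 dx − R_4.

-18

Exact integral: ∫_-1^2 f(x) dx = 10.5.
R_4 = 28.5.
Error = 10.5 − 28.5 = -18.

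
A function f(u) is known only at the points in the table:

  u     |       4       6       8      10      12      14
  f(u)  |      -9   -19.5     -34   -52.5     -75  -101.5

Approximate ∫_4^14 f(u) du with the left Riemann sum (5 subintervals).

-380

Δu = 2.
Sum = 2·[(-9) + (-19.5) + (-34) + (-52.5) + (-75)] = -380.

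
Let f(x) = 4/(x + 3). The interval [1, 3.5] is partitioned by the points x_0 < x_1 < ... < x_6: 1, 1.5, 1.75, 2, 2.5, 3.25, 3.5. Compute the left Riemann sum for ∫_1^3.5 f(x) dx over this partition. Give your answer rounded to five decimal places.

2.03820

Subinterval widths: 0.5, 0.25, 0.25, 0.5, 0.75, 0.25.
Left endpoints: 1, 1.5, 1.75, 2, 2.5, 3.25.
f(1) = 1, f(1.5) = 8/9, f(1.75) = 16/19, f(2) = 0.8, f(2.5) = 8/11, f(3.25) = 0.64.
Sum = Σ Δx_i · f(x_i).
Sum ≈ 2.03820.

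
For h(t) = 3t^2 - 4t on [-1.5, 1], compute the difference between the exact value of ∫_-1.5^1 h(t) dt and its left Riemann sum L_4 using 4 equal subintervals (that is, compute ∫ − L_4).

-4.78515625

Exact integral: ∫_-1.5^1 h(t) dt = 6.875.
L_4 = 11.66015625.
Error = 6.875 − 11.66015625 = -4.78515625.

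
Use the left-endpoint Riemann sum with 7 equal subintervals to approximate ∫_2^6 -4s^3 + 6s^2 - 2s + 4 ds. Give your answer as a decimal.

Δs = (6 − 2)/7 = 4/7.
Left endpoints: 2, 18/7, 22/7, 26/7, 30/7, 34/7, 38/7.
f(2) = -8, f(18/7) = -10112/343, f(22/7) = -23048/343, f(26/7) = -43088/343, f(30/7) = -71768/343, f(34/7) = -110624/343, f(38/7) = -161192/343.
Sum = Δs · [f(2) + f(18/7) + f(22/7) + ...].
Sum = -704.

-704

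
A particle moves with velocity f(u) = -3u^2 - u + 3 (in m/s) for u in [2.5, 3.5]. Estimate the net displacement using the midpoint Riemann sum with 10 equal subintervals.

-27.2475

Δu = (3.5 − 2.5)/10 = 0.1.
Midpoints: 2.55, 2.65, 2.75, 2.85, 2.95, 3.05, 3.15, 3.25, 3.35, 3.45.
f(2.55) = -19.0575, f(2.65) = -20.7175, f(2.75) = -22.4375, f(2.85) = -24.2175, f(2.95) = -26.0575, f(3.05) = -27.9575, f(3.15) = -29.9175, f(3.25) = -31.9375, f(3.35) = -34.0175, f(3.45) = -36.1575.
Sum = Δu · [f(2.55) + f(2.65) + f(2.75) + ...].
Sum = -27.2475.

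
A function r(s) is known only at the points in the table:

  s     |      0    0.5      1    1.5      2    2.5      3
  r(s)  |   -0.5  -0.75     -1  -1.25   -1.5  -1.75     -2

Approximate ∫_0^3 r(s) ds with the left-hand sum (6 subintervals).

-3.375

Δs = 0.5.
Sum = 0.5·[(-0.5) + (-0.75) + (-1) + (-1.25) + (-1.5) + (-1.75)] = -3.375.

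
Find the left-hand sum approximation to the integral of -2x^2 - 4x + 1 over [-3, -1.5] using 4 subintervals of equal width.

-2.2265625

Δx = (-1.5 − (-3))/4 = 0.375.
Left endpoints: -3, -2.625, -2.25, -1.875.
f(-3) = -5, f(-2.625) = -2.28125, f(-2.25) = -0.125, f(-1.875) = 1.46875.
Sum = Δx · [f(-3) + f(-2.625) + f(-2.25) + f(-1.875)].
Sum = -2.2265625.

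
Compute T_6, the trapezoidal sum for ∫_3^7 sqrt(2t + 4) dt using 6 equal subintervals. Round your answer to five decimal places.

Δt = (7 − 3)/6 = 2/3.
f(3) ≈ 3.16228, f(11/3) ≈ 3.36650, f(13/3) ≈ 3.55903, f(5) ≈ 3.74166, f(17/3) ≈ 3.91578, f(19/3) ≈ 4.08248, f(7) ≈ 4.24264.
T_6 = (Δt/2)·[f(t_0) + 2f(t_1) + ... + 2f(t_{5}) + f(t_6)].
Sum ≈ 14.91194.

14.91194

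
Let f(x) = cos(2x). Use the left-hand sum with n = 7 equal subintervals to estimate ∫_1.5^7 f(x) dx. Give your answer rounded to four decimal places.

-0.1091

Δx = (7 − 1.5)/7 = 11/14.
Left endpoints: 1.5, 16/7, 43/14, 27/7, 65/14, 38/7, 87/14.
f(1.5) ≈ -0.9900, f(16/7) ≈ -0.1405, f(43/14) ≈ 0.9902, f(27/7) ≈ 0.1392, f(65/14) ≈ -0.9903, f(38/7) ≈ -0.1380, f(87/14) ≈ 0.9905.
Sum = Δx · [f(1.5) + f(16/7) + f(43/14) + ...].
Sum ≈ -0.1091.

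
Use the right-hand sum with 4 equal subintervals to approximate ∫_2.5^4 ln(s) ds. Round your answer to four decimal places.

1.8408

Δs = (4 − 2.5)/4 = 0.375.
Right endpoints: 2.875, 3.25, 3.625, 4.
f(2.875) ≈ 1.0561, f(3.25) ≈ 1.1787, f(3.625) ≈ 1.2879, f(4) ≈ 1.3863.
Sum = Δs · [f(2.875) + f(3.25) + f(3.625) + f(4)].
Sum ≈ 1.8408.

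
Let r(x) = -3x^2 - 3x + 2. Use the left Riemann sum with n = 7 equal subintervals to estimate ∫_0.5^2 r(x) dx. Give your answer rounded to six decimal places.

Δx = (2 − 0.5)/7 = 3/14.
Left endpoints: 0.5, 5/7, 13/14, 8/7, 19/14, 11/7, 25/14.
r(0.5) = -0.25, r(5/7) = -82/49, r(13/14) = -661/196, r(8/7) = -262/49, r(19/14) = -1489/196, r(11/7) = -496/49, r(25/14) = -2533/196.
Sum = Δx · [r(0.5) + r(5/7) + r(13/14) + ...].
Sum ≈ -8.846939.

-8.846939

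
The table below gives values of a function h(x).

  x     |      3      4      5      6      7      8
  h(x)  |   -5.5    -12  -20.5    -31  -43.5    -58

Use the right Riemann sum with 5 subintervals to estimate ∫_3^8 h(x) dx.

Δx = 1.
Sum = 1·[(-12) + (-20.5) + (-31) + (-43.5) + (-58)] = -165.

-165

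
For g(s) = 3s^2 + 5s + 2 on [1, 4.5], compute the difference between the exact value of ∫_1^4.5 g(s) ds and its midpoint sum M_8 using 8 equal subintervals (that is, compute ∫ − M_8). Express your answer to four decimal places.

0.1675

Exact integral: ∫_1^4.5 g(s) ds = 145.25.
M_8 ≈ 145.082520.
Error ≈ 145.25 − 145.082520 ≈ 0.1675.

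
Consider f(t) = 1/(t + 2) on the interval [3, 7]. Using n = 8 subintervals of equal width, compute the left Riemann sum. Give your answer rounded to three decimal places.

0.611

Δt = (7 − 3)/8 = 0.5.
Left endpoints: 3, 3.5, 4, 4.5, 5, 5.5, 6, 6.5.
f(3) = 0.2, f(3.5) = 2/11, f(4) = 1/6, f(4.5) = 2/13, f(5) = 1/7, f(5.5) = 2/15, f(6) = 0.125, f(6.5) = 2/17.
Sum = Δt · [f(3) + f(3.5) + f(4) + ...].
Sum ≈ 0.611.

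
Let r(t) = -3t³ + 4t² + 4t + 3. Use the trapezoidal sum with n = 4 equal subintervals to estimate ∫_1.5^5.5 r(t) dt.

-415.5

Δt = (5.5 − 1.5)/4 = 1.
r(1.5) = 7.875, r(2.5) = -8.875, r(3.5) = -62.625, r(4.5) = -171.375, r(5.5) = -353.125.
T_4 = (Δt/2)·[r(t_0) + 2r(t_1) + 2r(t_2) + 2r(t_3) + r(t_4)].
Sum = -415.5.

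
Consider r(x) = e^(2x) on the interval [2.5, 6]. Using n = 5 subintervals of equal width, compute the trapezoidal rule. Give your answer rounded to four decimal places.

Δx = (6 − 2.5)/5 = 0.7.
r(2.5) ≈ 148.4132, r(3.2) ≈ 601.8450, r(3.9) ≈ 2440.6020, r(4.6) ≈ 9897.1291, r(5.3) ≈ 40134.8374, r(6) ≈ 162754.7914.
T_5 = (Δx/2)·[r(x_0) + 2r(x_1) + ... + 2r(x_{4}) + r(x_5)].
Sum ≈ 94168.2111.

94168.2111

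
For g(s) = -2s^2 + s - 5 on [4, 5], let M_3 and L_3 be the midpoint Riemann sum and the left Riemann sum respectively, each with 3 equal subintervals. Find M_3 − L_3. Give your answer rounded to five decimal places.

-2.77778

M_3 ≈ -41.1481481.
L_3 ≈ -38.3703704.
M_3 − L_3 ≈ -2.77778.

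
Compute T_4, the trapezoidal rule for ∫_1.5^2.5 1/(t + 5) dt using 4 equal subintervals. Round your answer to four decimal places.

Δt = (2.5 − 1.5)/4 = 0.25.
f(1.5) = 2/13, f(1.75) = 4/27, f(2) = 1/7, f(2.25) = 4/29, f(2.5) = 2/15.
T_4 = (Δt/2)·[f(t_0) + 2f(t_1) + 2f(t_2) + 2f(t_3) + f(t_4)].
Sum ≈ 0.1431.

0.1431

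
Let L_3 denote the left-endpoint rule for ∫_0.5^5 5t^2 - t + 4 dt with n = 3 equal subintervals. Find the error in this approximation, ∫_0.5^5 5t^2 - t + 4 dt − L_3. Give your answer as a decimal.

Exact integral: ∫_0.5^5 f(t) dt = 213.75.
L_3 = 132.75.
Error = 213.75 − 132.75 = 81.

81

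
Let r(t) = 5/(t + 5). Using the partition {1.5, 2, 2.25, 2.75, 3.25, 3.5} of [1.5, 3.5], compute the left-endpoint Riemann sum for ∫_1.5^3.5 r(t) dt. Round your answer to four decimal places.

1.3821

Subinterval widths: 0.5, 0.25, 0.5, 0.5, 0.25.
Left endpoints: 1.5, 2, 2.25, 2.75, 3.25.
r(1.5) = 10/13, r(2) = 5/7, r(2.25) = 20/29, r(2.75) = 20/31, r(3.25) = 20/33.
Sum = Σ Δt_i · r(t_i).
Sum ≈ 1.3821.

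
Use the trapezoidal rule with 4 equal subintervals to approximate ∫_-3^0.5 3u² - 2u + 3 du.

47.71484375

Δu = (0.5 − (-3))/4 = 0.875.
f(-3) = 36, f(-2.125) = 20.796875, f(-1.25) = 10.1875, f(-0.375) = 4.171875, f(0.5) = 2.75.
T_4 = (Δu/2)·[f(u_0) + 2f(u_1) + 2f(u_2) + 2f(u_3) + f(u_4)].
Sum = 47.71484375.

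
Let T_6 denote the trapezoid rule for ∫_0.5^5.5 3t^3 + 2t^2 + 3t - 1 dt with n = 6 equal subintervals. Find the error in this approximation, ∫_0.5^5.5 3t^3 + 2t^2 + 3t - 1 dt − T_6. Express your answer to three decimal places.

Exact integral: ∫_0.5^5.5 f(t) dt ≈ 837.08333.
T_6 ≈ 853.86574.
Error ≈ 837.08333 − 853.86574 ≈ -16.782.

-16.782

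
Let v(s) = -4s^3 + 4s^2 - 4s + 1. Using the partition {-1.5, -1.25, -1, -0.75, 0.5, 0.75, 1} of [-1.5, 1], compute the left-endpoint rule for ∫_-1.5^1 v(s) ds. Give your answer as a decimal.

Subinterval widths: 0.25, 0.25, 0.25, 1.25, 0.25, 0.25.
Left endpoints: -1.5, -1.25, -1, -0.75, 0.5, 0.75.
v(-1.5) = 29.5, v(-1.25) = 20.0625, v(-1) = 13, v(-0.75) = 7.9375, v(0.5) = -0.5, v(0.75) = -1.4375.
Sum = Σ Δs_i · v(s_i).
Sum = 25.078125.

25.078125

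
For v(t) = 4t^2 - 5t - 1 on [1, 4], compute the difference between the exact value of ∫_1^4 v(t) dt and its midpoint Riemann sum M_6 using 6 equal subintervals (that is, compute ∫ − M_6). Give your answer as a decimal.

Exact integral: ∫_1^4 v(t) dt = 43.5.
M_6 = 43.25.
Error = 43.5 − 43.25 = 0.25.

0.25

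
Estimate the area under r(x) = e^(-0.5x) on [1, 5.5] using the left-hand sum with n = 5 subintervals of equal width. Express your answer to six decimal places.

1.347628

Δx = (5.5 − 1)/5 = 0.9.
Left endpoints: 1, 1.9, 2.8, 3.7, 4.6.
r(1) ≈ 0.606531, r(1.9) ≈ 0.386741, r(2.8) ≈ 0.246597, r(3.7) ≈ 0.157237, r(4.6) ≈ 0.100259.
Sum = Δx · [r(1) + r(1.9) + r(2.8) + r(3.7) + r(4.6)].
Sum ≈ 1.347628.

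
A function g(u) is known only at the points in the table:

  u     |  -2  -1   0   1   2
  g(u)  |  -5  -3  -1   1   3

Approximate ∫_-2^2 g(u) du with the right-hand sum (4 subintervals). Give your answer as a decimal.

0

Δu = 1.
Sum = 1·[(-3) + (-1) + 1 + 3] = 0.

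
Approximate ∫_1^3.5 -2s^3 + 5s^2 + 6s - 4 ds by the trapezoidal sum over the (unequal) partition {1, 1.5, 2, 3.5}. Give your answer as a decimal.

12.375

Subinterval widths: 0.5, 0.5, 1.5.
f(1) = 5, f(1.5) = 9.5, f(2) = 12, f(3.5) = -7.5.
On each subinterval the trapezoid contributes (Δs_i/2)·[f(s_{i-1}) + f(s_i)].
Sum = 12.375.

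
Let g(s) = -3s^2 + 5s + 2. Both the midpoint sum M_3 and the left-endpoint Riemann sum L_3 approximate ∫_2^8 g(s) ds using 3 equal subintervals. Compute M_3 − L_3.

M_3 = -336.
L_3 = -204.
M_3 − L_3 = -132.

-132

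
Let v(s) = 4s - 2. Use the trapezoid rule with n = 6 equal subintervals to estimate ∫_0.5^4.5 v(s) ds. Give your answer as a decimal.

32

Δs = (4.5 − 0.5)/6 = 2/3.
v(0.5) = 0, v(7/6) = 8/3, v(11/6) = 16/3, v(2.5) = 8, v(19/6) = 32/3, v(23/6) = 40/3, v(4.5) = 16.
T_6 = (Δs/2)·[v(s_0) + 2v(s_1) + ... + 2v(s_{5}) + v(s_6)].
Sum = 32.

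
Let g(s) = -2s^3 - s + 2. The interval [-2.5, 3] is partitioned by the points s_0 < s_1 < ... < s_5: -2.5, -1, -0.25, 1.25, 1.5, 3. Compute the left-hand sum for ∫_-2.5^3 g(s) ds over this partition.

50.6328125

Subinterval widths: 1.5, 0.75, 1.5, 0.25, 1.5.
Left endpoints: -2.5, -1, -0.25, 1.25, 1.5.
g(-2.5) = 35.75, g(-1) = 5, g(-0.25) = 2.28125, g(1.25) = -3.15625, g(1.5) = -6.25.
Sum = Σ Δs_i · g(s_i).
Sum = 50.6328125.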